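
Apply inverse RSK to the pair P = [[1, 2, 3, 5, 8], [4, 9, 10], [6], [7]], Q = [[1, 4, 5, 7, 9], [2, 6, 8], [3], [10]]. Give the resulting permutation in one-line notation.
7 6 1 2 9 4 10 5 8 3

Reverse the RSK construction: for i from n down to 1, find the cell of Q containing i, remove the entry at that cell from P, and reverse-bump it up through P; the value ejected from row 1 is w(i).

Step i=10: Q has 10 at row 4, column 1; remove 7 from row 4 of P and reverse-bump: 7 enters row 3 and ejects 6; 6 enters row 2 and ejects 4; 4 enters row 1 and ejects 3. So w(10) = 3. P is now [[1, 2, 4, 5, 8], [6, 9, 10], [7]].
Step i=9: Q has 9 at row 1, column 5; remove that cell from P, ejecting 8. So w(9) = 8. P is now [[1, 2, 4, 5], [6, 9, 10], [7]].
Step i=8: Q has 8 at row 2, column 3; remove 10 from row 2 of P and reverse-bump: 10 enters row 1 and ejects 5. So w(8) = 5. P is now [[1, 2, 4, 10], [6, 9], [7]].
Step i=7: Q has 7 at row 1, column 4; remove that cell from P, ejecting 10. So w(7) = 10. P is now [[1, 2, 4], [6, 9], [7]].
Step i=6: Q has 6 at row 2, column 2; remove 9 from row 2 of P and reverse-bump: 9 enters row 1 and ejects 4. So w(6) = 4. P is now [[1, 2, 9], [6], [7]].
Step i=5: Q has 5 at row 1, column 3; remove that cell from P, ejecting 9. So w(5) = 9. P is now [[1, 2], [6], [7]].
Step i=4: Q has 4 at row 1, column 2; remove that cell from P, ejecting 2. So w(4) = 2. P is now [[1], [6], [7]].
Step i=3: Q has 3 at row 3, column 1; remove 7 from row 3 of P and reverse-bump: 7 enters row 2 and ejects 6; 6 enters row 1 and ejects 1. So w(3) = 1. P is now [[6], [7]].
Step i=2: Q has 2 at row 2, column 1; remove 7 from row 2 of P and reverse-bump: 7 enters row 1 and ejects 6. So w(2) = 6. P is now [[7]].
Step i=1: Q has 1 at row 1, column 1; remove that cell from P, ejecting 7. So w(1) = 7. P is now [].

So w = 7 6 1 2 9 4 10 5 8 3.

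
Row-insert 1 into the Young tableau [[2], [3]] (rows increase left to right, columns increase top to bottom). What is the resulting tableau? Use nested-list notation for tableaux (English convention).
In row 1, 1 replaces 2 (the leftmost entry greater than 1); 2 is bumped to row 2. In row 2, 2 replaces 3 (the leftmost entry greater than 2); 3 is bumped to row 3. 3 starts a new row 3. The new tableau is [[1], [2], [3]].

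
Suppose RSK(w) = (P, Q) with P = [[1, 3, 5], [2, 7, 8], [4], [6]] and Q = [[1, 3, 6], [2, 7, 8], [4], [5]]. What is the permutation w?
6 4 7 2 1 8 3 5

Reverse the RSK construction: for i from n down to 1, find the cell of Q containing i, remove the entry at that cell from P, and reverse-bump it up through P; the value ejected from row 1 is w(i).

Step i=8: Q has 8 at row 2, column 3; remove 8 from row 2 of P and reverse-bump: 8 enters row 1 and ejects 5. So w(8) = 5. P is now [[1, 3, 8], [2, 7], [4], [6]].
Step i=7: Q has 7 at row 2, column 2; remove 7 from row 2 of P and reverse-bump: 7 enters row 1 and ejects 3. So w(7) = 3. P is now [[1, 7, 8], [2], [4], [6]].
Step i=6: Q has 6 at row 1, column 3; remove that cell from P, ejecting 8. So w(6) = 8. P is now [[1, 7], [2], [4], [6]].
Step i=5: Q has 5 at row 4, column 1; remove 6 from row 4 of P and reverse-bump: 6 enters row 3 and ejects 4; 4 enters row 2 and ejects 2; 2 enters row 1 and ejects 1. So w(5) = 1. P is now [[2, 7], [4], [6]].
Step i=4: Q has 4 at row 3, column 1; remove 6 from row 3 of P and reverse-bump: 6 enters row 2 and ejects 4; 4 enters row 1 and ejects 2. So w(4) = 2. P is now [[4, 7], [6]].
Step i=3: Q has 3 at row 1, column 2; remove that cell from P, ejecting 7. So w(3) = 7. P is now [[4], [6]].
Step i=2: Q has 2 at row 2, column 1; remove 6 from row 2 of P and reverse-bump: 6 enters row 1 and ejects 4. So w(2) = 4. P is now [[6]].
Step i=1: Q has 1 at row 1, column 1; remove that cell from P, ejecting 6. So w(1) = 6. P is now [].

So w = 6 4 7 2 1 8 3 5.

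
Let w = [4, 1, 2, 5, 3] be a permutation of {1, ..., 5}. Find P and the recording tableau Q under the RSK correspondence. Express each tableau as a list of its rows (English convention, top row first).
P = [[1, 2, 3], [4, 5]], Q = [[1, 3, 4], [2, 5]]

Insert each entry of the permutation into P by Schensted row insertion, recording in Q the position of each new cell.

Insert 4: appended to row 1. P = [[4]], Q = [[1]].
Insert 1: 1 bumps 4 from row 1; 4 starts row 2. P = [[1], [4]], Q = [[1], [2]].
Insert 2: appended to row 1. P = [[1, 2], [4]], Q = [[1, 3], [2]].
Insert 5: appended to row 1. P = [[1, 2, 5], [4]], Q = [[1, 3, 4], [2]].
Insert 3: 3 bumps 5 from row 1; 5 appends to row 2. P = [[1, 2, 3], [4, 5]], Q = [[1, 3, 4], [2, 5]].

So P = [[1, 2, 3], [4, 5]], Q = [[1, 3, 4], [2, 5]].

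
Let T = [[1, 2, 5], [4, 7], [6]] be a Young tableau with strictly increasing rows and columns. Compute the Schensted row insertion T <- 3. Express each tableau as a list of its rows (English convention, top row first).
In row 1, 3 replaces 5 (the leftmost entry greater than 3); 5 is bumped to row 2. In row 2, 5 replaces 7 (the leftmost entry greater than 5); 7 is bumped to row 3. 7 is appended to row 3. The new tableau is [[1, 2, 3], [4, 5], [6, 7]].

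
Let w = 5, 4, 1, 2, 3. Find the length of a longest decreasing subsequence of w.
3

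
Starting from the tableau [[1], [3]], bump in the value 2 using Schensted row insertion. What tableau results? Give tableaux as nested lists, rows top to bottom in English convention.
[[1, 2], [3]]

2 is larger than every entry of row 1, so it is appended to row 1. The new tableau is [[1, 2], [3]].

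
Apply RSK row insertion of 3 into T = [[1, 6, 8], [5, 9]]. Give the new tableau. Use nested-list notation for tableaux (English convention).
In row 1, 3 replaces 6 (the leftmost entry greater than 3); 6 is bumped to row 2. In row 2, 6 replaces 9 (the leftmost entry greater than 6); 9 is bumped to row 3. 9 starts a new row 3. The new tableau is [[1, 3, 8], [5, 6], [9]].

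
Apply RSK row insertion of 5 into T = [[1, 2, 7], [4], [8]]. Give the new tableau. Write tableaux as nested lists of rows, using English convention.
In row 1, 5 replaces 7 (the leftmost entry greater than 5); 7 is bumped to row 2. 7 is appended to row 2. The new tableau is [[1, 2, 5], [4, 7], [8]].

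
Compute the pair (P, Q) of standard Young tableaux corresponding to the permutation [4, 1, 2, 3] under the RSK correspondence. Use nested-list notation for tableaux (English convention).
P = [[1, 2, 3], [4]], Q = [[1, 3, 4], [2]]

Insert each entry of the permutation into P by Schensted row insertion, recording in Q the position of each new cell.

Insert 4: appended to row 1. P = [[4]].
Insert 1: 1 bumps 4 from row 1; 4 starts row 2. P = [[1], [4]].
Insert 2: appended to row 1. P = [[1, 2], [4]].
Insert 3: appended to row 1. P = [[1, 2, 3], [4]].

So P = [[1, 2, 3], [4]], Q = [[1, 3, 4], [2]].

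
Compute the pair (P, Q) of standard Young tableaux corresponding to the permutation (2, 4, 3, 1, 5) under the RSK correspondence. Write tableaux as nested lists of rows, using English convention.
Insert each entry of the permutation into P by Schensted row insertion, recording in Q the position of each new cell.

Insert 2: appended to row 1. P = [[2]].
Insert 4: appended to row 1. P = [[2, 4]].
Insert 3: 3 bumps 4 from row 1; 4 starts row 2. P = [[2, 3], [4]].
Insert 1: 1 bumps 2 from row 1; 2 bumps 4 from row 2; 4 starts row 3. P = [[1, 3], [2], [4]].
Insert 5: appended to row 1. P = [[1, 3, 5], [2], [4]].

So P = [[1, 3, 5], [2], [4]], Q = [[1, 2, 5], [3], [4]].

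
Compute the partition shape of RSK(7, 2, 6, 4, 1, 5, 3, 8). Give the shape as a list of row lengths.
[4, 2, 1, 1]

RSK row insertion gives P = [[1, 3, 5, 8], [2, 4], [6], [7]], which has shape [4, 2, 1, 1].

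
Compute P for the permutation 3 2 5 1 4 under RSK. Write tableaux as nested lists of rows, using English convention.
Insert 3: appended to row 1. P = [[3]].
Insert 2: 2 bumps 3 from row 1; 3 starts row 2. P = [[2], [3]].
Insert 5: appended to row 1. P = [[2, 5], [3]].
Insert 1: 1 bumps 2 from row 1; 2 bumps 3 from row 2; 3 starts row 3. P = [[1, 5], [2], [3]].
Insert 4: 4 bumps 5 from row 1; 5 appends to row 2. P = [[1, 4], [2, 5], [3]].

So P = [[1, 4], [2, 5], [3]].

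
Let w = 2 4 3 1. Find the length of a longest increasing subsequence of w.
2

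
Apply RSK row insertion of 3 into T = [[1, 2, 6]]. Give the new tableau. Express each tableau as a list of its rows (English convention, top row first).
In row 1, 3 replaces 6 (the leftmost entry greater than 3); 6 is bumped to row 2. 6 starts a new row 2. The new tableau is [[1, 2, 3], [6]].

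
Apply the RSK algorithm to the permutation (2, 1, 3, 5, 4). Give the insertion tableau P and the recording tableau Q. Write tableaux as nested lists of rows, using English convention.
Insert each entry of the permutation into P by Schensted row insertion, recording in Q the position of each new cell.

Insert 2: appended to row 1. P = [[2]], Q = [[1]].
Insert 1: 1 bumps 2 from row 1; 2 starts row 2. P = [[1], [2]], Q = [[1], [2]].
Insert 3: appended to row 1. P = [[1, 3], [2]], Q = [[1, 3], [2]].
Insert 5: appended to row 1. P = [[1, 3, 5], [2]], Q = [[1, 3, 4], [2]].
Insert 4: 4 bumps 5 from row 1; 5 appends to row 2. P = [[1, 3, 4], [2, 5]], Q = [[1, 3, 4], [2, 5]].

So P = [[1, 3, 4], [2, 5]], Q = [[1, 3, 4], [2, 5]].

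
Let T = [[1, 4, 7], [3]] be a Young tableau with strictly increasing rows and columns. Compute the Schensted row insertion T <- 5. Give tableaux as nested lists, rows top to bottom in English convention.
In row 1, 5 replaces 7 (the leftmost entry greater than 5); 7 is bumped to row 2. 7 is appended to row 2. The new tableau is [[1, 4, 5], [3, 7]].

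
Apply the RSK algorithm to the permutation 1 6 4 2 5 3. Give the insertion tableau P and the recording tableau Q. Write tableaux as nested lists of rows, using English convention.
P = [[1, 2, 3], [4, 5], [6]], Q = [[1, 2, 5], [3, 6], [4]]

Insert each entry of the permutation into P by Schensted row insertion, recording in Q the position of each new cell.

Insert 1: appended to row 1. P = [[1]], Q = [[1]].
Insert 6: appended to row 1. P = [[1, 6]], Q = [[1, 2]].
Insert 4: 4 bumps 6 from row 1; 6 starts row 2. P = [[1, 4], [6]], Q = [[1, 2], [3]].
Insert 2: 2 bumps 4 from row 1; 4 bumps 6 from row 2; 6 starts row 3. P = [[1, 2], [4], [6]], Q = [[1, 2], [3], [4]].
Insert 5: appended to row 1. P = [[1, 2, 5], [4], [6]], Q = [[1, 2, 5], [3], [4]].
Insert 3: 3 bumps 5 from row 1; 5 appends to row 2. P = [[1, 2, 3], [4, 5], [6]], Q = [[1, 2, 5], [3, 6], [4]].

So P = [[1, 2, 3], [4, 5], [6]], Q = [[1, 2, 5], [3, 6], [4]].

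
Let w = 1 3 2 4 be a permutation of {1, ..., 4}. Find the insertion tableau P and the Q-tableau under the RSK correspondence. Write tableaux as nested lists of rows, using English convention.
Insert each entry of the permutation into P by Schensted row insertion, recording in Q the position of each new cell.

Insert 1: appended to row 1. P = [[1]].
Insert 3: appended to row 1. P = [[1, 3]].
Insert 2: 2 bumps 3 from row 1; 3 starts row 2. P = [[1, 2], [3]].
Insert 4: appended to row 1. P = [[1, 2, 4], [3]].

So P = [[1, 2, 4], [3]], Q = [[1, 2, 4], [3]].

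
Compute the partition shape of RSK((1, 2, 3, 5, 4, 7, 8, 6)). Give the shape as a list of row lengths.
[6, 2]

RSK row insertion gives P = [[1, 2, 3, 4, 6, 8], [5, 7]], which has shape [6, 2].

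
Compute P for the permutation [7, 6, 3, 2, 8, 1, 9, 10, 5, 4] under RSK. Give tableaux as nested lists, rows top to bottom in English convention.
After inserting 7: P = [[7]].
After inserting 6: P = [[6], [7]].
After inserting 3: P = [[3], [6], [7]].
After inserting 2: P = [[2], [3], [6], [7]].
After inserting 8: P = [[2, 8], [3], [6], [7]].
After inserting 1: P = [[1, 8], [2], [3], [6], [7]].
After inserting 9: P = [[1, 8, 9], [2], [3], [6], [7]].
After inserting 10: P = [[1, 8, 9, 10], [2], [3], [6], [7]].
After inserting 5: P = [[1, 5, 9, 10], [2, 8], [3], [6], [7]].
After inserting 4: P = [[1, 4, 9, 10], [2, 5], [3, 8], [6], [7]].

So P = [[1, 4, 9, 10], [2, 5], [3, 8], [6], [7]].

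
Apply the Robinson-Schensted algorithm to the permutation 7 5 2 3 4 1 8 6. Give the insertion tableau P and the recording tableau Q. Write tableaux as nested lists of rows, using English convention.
P = [[1, 3, 4, 6], [2, 8], [5], [7]], Q = [[1, 4, 5, 7], [2, 8], [3], [6]]

Insert each entry of the permutation into P by Schensted row insertion, recording in Q the position of each new cell.

Insert 7: appended to row 1. P = [[7]].
Insert 5: 5 bumps 7 from row 1; 7 starts row 2. P = [[5], [7]].
Insert 2: 2 bumps 5 from row 1; 5 bumps 7 from row 2; 7 starts row 3. P = [[2], [5], [7]].
Insert 3: appended to row 1. P = [[2, 3], [5], [7]].
Insert 4: appended to row 1. P = [[2, 3, 4], [5], [7]].
Insert 1: 1 bumps 2 from row 1; 2 bumps 5 from row 2; 5 bumps 7 from row 3; 7 starts row 4. P = [[1, 3, 4], [2], [5], [7]].
Insert 8: appended to row 1. P = [[1, 3, 4, 8], [2], [5], [7]].
Insert 6: 6 bumps 8 from row 1; 8 appends to row 2. P = [[1, 3, 4, 6], [2, 8], [5], [7]].

So P = [[1, 3, 4, 6], [2, 8], [5], [7]], Q = [[1, 4, 5, 7], [2, 8], [3], [6]].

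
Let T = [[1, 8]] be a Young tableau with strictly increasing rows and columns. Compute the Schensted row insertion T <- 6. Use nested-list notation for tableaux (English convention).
In row 1, 6 replaces 8 (the leftmost entry greater than 6); 8 is bumped to row 2. 8 starts a new row 2. The new tableau is [[1, 6], [8]].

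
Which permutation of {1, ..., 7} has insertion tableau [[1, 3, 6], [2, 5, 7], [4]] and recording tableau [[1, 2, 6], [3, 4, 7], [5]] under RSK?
4 5 2 3 1 7 6

Reverse the RSK construction: for i from n down to 1, find the cell of Q containing i, remove the entry at that cell from P, and reverse-bump it up through P; the value ejected from row 1 is w(i).

Step i=7: Q has 7 at row 2, column 3; remove 7 from row 2 of P and reverse-bump: 7 enters row 1 and ejects 6. So w(7) = 6. P is now [[1, 3, 7], [2, 5], [4]].
Step i=6: Q has 6 at row 1, column 3; remove that cell from P, ejecting 7. So w(6) = 7. P is now [[1, 3], [2, 5], [4]].
Step i=5: Q has 5 at row 3, column 1; remove 4 from row 3 of P and reverse-bump: 4 enters row 2 and ejects 2; 2 enters row 1 and ejects 1. So w(5) = 1. P is now [[2, 3], [4, 5]].
Step i=4: Q has 4 at row 2, column 2; remove 5 from row 2 of P and reverse-bump: 5 enters row 1 and ejects 3. So w(4) = 3. P is now [[2, 5], [4]].
Step i=3: Q has 3 at row 2, column 1; remove 4 from row 2 of P and reverse-bump: 4 enters row 1 and ejects 2. So w(3) = 2. P is now [[4, 5]].
Step i=2: Q has 2 at row 1, column 2; remove that cell from P, ejecting 5. So w(2) = 5. P is now [[4]].
Step i=1: Q has 1 at row 1, column 1; remove that cell from P, ejecting 4. So w(1) = 4. P is now [].

So w = 4 5 2 3 1 7 6.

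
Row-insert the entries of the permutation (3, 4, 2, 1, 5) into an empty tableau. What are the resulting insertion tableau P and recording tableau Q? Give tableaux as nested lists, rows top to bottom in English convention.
Insert each entry of the permutation into P by Schensted row insertion, recording in Q the position of each new cell.

Insert 3: appended to row 1. P = [[3]].
Insert 4: appended to row 1. P = [[3, 4]].
Insert 2: 2 bumps 3 from row 1; 3 starts row 2. P = [[2, 4], [3]].
Insert 1: 1 bumps 2 from row 1; 2 bumps 3 from row 2; 3 starts row 3. P = [[1, 4], [2], [3]].
Insert 5: appended to row 1. P = [[1, 4, 5], [2], [3]].

So P = [[1, 4, 5], [2], [3]], Q = [[1, 2, 5], [3], [4]].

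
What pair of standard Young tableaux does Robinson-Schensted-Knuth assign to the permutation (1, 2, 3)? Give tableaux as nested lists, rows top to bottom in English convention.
P = [[1, 2, 3]], Q = [[1, 2, 3]]

Insert each entry of the permutation into P by Schensted row insertion, recording in Q the position of each new cell.

Insert 1: appended to row 1. P = [[1]].
Insert 2: appended to row 1. P = [[1, 2]].
Insert 3: appended to row 1. P = [[1, 2, 3]].

So P = [[1, 2, 3]], Q = [[1, 2, 3]].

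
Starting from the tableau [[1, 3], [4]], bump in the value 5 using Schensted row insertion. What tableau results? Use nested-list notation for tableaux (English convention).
[[1, 3, 5], [4]]

5 is larger than every entry of row 1, so it is appended to row 1. The new tableau is [[1, 3, 5], [4]].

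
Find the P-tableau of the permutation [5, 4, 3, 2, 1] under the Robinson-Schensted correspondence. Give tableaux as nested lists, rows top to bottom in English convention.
P = [[1], [2], [3], [4], [5]]

Insert 5: appended to row 1. P = [[5]].
Insert 4: 4 bumps 5 from row 1; 5 starts row 2. P = [[4], [5]].
Insert 3: 3 bumps 4 from row 1; 4 bumps 5 from row 2; 5 starts row 3. P = [[3], [4], [5]].
Insert 2: 2 bumps 3 from row 1; 3 bumps 4 from row 2; 4 bumps 5 from row 3; 5 starts row 4. P = [[2], [3], [4], [5]].
Insert 1: 1 bumps 2 from row 1; 2 bumps 3 from row 2; 3 bumps 4 from row 3; 4 bumps 5 from row 4; 5 starts row 5. P = [[1], [2], [3], [4], [5]].

So P = [[1], [2], [3], [4], [5]].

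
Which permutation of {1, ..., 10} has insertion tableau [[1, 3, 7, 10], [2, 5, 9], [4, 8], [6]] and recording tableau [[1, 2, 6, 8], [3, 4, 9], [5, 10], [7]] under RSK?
6 8 4 5 2 9 1 10 7 3

Reverse the RSK construction: for i from n down to 1, find the cell of Q containing i, remove the entry at that cell from P, and reverse-bump it up through P; the value ejected from row 1 is w(i).

Step i=10: Q has 10 at row 3, column 2; remove 8 from row 3 of P and reverse-bump: 8 enters row 2 and ejects 5; 5 enters row 1 and ejects 3. So w(10) = 3. P is now [[1, 5, 7, 10], [2, 8, 9], [4], [6]].
Step i=9: Q has 9 at row 2, column 3; remove 9 from row 2 of P and reverse-bump: 9 enters row 1 and ejects 7. So w(9) = 7. P is now [[1, 5, 9, 10], [2, 8], [4], [6]].
Step i=8: Q has 8 at row 1, column 4; remove that cell from P, ejecting 10. So w(8) = 10. P is now [[1, 5, 9], [2, 8], [4], [6]].
Step i=7: Q has 7 at row 4, column 1; remove 6 from row 4 of P and reverse-bump: 6 enters row 3 and ejects 4; 4 enters row 2 and ejects 2; 2 enters row 1 and ejects 1. So w(7) = 1. P is now [[2, 5, 9], [4, 8], [6]].
Step i=6: Q has 6 at row 1, column 3; remove that cell from P, ejecting 9. So w(6) = 9. P is now [[2, 5], [4, 8], [6]].
Step i=5: Q has 5 at row 3, column 1; remove 6 from row 3 of P and reverse-bump: 6 enters row 2 and ejects 4; 4 enters row 1 and ejects 2. So w(5) = 2. P is now [[4, 5], [6, 8]].
Step i=4: Q has 4 at row 2, column 2; remove 8 from row 2 of P and reverse-bump: 8 enters row 1 and ejects 5. So w(4) = 5. P is now [[4, 8], [6]].
Step i=3: Q has 3 at row 2, column 1; remove 6 from row 2 of P and reverse-bump: 6 enters row 1 and ejects 4. So w(3) = 4. P is now [[6, 8]].
Step i=2: Q has 2 at row 1, column 2; remove that cell from P, ejecting 8. So w(2) = 8. P is now [[6]].
Step i=1: Q has 1 at row 1, column 1; remove that cell from P, ejecting 6. So w(1) = 6. P is now [].

So w = 6 8 4 5 2 9 1 10 7 3.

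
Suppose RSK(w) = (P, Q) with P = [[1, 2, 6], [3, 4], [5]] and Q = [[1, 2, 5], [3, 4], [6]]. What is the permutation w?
Reverse the RSK construction: for i from n down to 1, find the cell of Q containing i, remove the entry at that cell from P, and reverse-bump it up through P; the value ejected from row 1 is w(i).

Step i=6: Q has 6 at row 3, column 1; remove 5 from row 3 of P and reverse-bump: 5 enters row 2 and ejects 4; 4 enters row 1 and ejects 2. So w(6) = 2. P is now [[1, 4, 6], [3, 5]].
Step i=5: Q has 5 at row 1, column 3; remove that cell from P, ejecting 6. So w(5) = 6. P is now [[1, 4], [3, 5]].
Step i=4: Q has 4 at row 2, column 2; remove 5 from row 2 of P and reverse-bump: 5 enters row 1 and ejects 4. So w(4) = 4. P is now [[1, 5], [3]].
Step i=3: Q has 3 at row 2, column 1; remove 3 from row 2 of P and reverse-bump: 3 enters row 1 and ejects 1. So w(3) = 1. P is now [[3, 5]].
Step i=2: Q has 2 at row 1, column 2; remove that cell from P, ejecting 5. So w(2) = 5. P is now [[3]].
Step i=1: Q has 1 at row 1, column 1; remove that cell from P, ejecting 3. So w(1) = 3. P is now [].

So w = 3 5 1 4 6 2.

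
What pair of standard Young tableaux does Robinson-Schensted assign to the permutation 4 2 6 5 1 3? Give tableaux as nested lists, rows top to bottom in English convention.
P = [[1, 3], [2, 5], [4, 6]], Q = [[1, 3], [2, 4], [5, 6]]

Insert each entry of the permutation into P by Schensted row insertion, recording in Q the position of each new cell.

Insert 4: appended to row 1. P = [[4]], Q = [[1]].
Insert 2: 2 bumps 4 from row 1; 4 starts row 2. P = [[2], [4]], Q = [[1], [2]].
Insert 6: appended to row 1. P = [[2, 6], [4]], Q = [[1, 3], [2]].
Insert 5: 5 bumps 6 from row 1; 6 appends to row 2. P = [[2, 5], [4, 6]], Q = [[1, 3], [2, 4]].
Insert 1: 1 bumps 2 from row 1; 2 bumps 4 from row 2; 4 starts row 3. P = [[1, 5], [2, 6], [4]], Q = [[1, 3], [2, 4], [5]].
Insert 3: 3 bumps 5 from row 1; 5 bumps 6 from row 2; 6 appends to row 3. P = [[1, 3], [2, 5], [4, 6]], Q = [[1, 3], [2, 4], [5, 6]].

So P = [[1, 3], [2, 5], [4, 6]], Q = [[1, 3], [2, 4], [5, 6]].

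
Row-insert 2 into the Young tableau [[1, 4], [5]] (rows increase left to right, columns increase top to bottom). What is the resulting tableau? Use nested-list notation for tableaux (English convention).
In row 1, 2 replaces 4 (the leftmost entry greater than 2); 4 is bumped to row 2. In row 2, 4 replaces 5 (the leftmost entry greater than 4); 5 is bumped to row 3. 5 starts a new row 3. The new tableau is [[1, 2], [4], [5]].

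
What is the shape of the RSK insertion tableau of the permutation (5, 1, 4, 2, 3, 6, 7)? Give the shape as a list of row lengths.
RSK row insertion gives P = [[1, 2, 3, 6, 7], [4], [5]], which has shape [5, 1, 1].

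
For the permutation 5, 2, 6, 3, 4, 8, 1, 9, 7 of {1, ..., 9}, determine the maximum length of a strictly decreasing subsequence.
3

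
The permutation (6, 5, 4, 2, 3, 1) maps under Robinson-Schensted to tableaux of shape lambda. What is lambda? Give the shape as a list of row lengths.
Row-insert each entry into an empty tableau.

After inserting 6: P = [[6]].
After inserting 5: P = [[5], [6]].
After inserting 4: P = [[4], [5], [6]].
After inserting 2: P = [[2], [4], [5], [6]].
After inserting 3: P = [[2, 3], [4], [5], [6]].
After inserting 1: P = [[1, 3], [2], [4], [5], [6]].

The final insertion tableau P = [[1, 3], [2], [4], [5], [6]] has shape [2, 1, 1, 1, 1].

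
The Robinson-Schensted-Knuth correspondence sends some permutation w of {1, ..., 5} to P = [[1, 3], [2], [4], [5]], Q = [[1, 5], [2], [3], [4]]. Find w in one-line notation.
Reverse RSK: for i = n, n-1, ..., 1, locate i in Q, remove the corresponding corner cell from P, and reverse-bump its entry up through P; the value ejected from row 1 is w(i).

So w = 5 4 2 1 3.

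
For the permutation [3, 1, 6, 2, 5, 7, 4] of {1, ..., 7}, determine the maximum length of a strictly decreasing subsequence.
3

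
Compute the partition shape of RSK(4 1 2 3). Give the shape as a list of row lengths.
[3, 1]

RSK row insertion gives P = [[1, 2, 3], [4]], which has shape [3, 1].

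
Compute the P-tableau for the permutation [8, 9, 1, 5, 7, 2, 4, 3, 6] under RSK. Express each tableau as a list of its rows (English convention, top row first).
Insert 8: appended to row 1. P = [[8]].
Insert 9: appended to row 1. P = [[8, 9]].
Insert 1: 1 bumps 8 from row 1; 8 starts row 2. P = [[1, 9], [8]].
Insert 5: 5 bumps 9 from row 1; 9 appends to row 2. P = [[1, 5], [8, 9]].
Insert 7: appended to row 1. P = [[1, 5, 7], [8, 9]].
Insert 2: 2 bumps 5 from row 1; 5 bumps 8 from row 2; 8 starts row 3. P = [[1, 2, 7], [5, 9], [8]].
Insert 4: 4 bumps 7 from row 1; 7 bumps 9 from row 2; 9 appends to row 3. P = [[1, 2, 4], [5, 7], [8, 9]].
Insert 3: 3 bumps 4 from row 1; 4 bumps 5 from row 2; 5 bumps 8 from row 3; 8 starts row 4. P = [[1, 2, 3], [4, 7], [5, 9], [8]].
Insert 6: appended to row 1. P = [[1, 2, 3, 6], [4, 7], [5, 9], [8]].

So P = [[1, 2, 3, 6], [4, 7], [5, 9], [8]].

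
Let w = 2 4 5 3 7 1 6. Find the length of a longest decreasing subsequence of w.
3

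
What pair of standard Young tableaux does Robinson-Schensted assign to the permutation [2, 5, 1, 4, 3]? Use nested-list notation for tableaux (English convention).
Insert each entry of the permutation into P by Schensted row insertion, recording in Q the position of each new cell.

Insert 2: appended to row 1. P = [[2]], Q = [[1]].
Insert 5: appended to row 1. P = [[2, 5]], Q = [[1, 2]].
Insert 1: 1 bumps 2 from row 1; 2 starts row 2. P = [[1, 5], [2]], Q = [[1, 2], [3]].
Insert 4: 4 bumps 5 from row 1; 5 appends to row 2. P = [[1, 4], [2, 5]], Q = [[1, 2], [3, 4]].
Insert 3: 3 bumps 4 from row 1; 4 bumps 5 from row 2; 5 starts row 3. P = [[1, 3], [2, 4], [5]], Q = [[1, 2], [3, 4], [5]].

So P = [[1, 3], [2, 4], [5]], Q = [[1, 2], [3, 4], [5]].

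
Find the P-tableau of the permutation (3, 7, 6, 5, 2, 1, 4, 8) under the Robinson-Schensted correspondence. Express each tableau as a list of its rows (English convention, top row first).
Insert 3: appended to row 1. P = [[3]].
Insert 7: appended to row 1. P = [[3, 7]].
Insert 6: 6 bumps 7 from row 1; 7 starts row 2. P = [[3, 6], [7]].
Insert 5: 5 bumps 6 from row 1; 6 bumps 7 from row 2; 7 starts row 3. P = [[3, 5], [6], [7]].
Insert 2: 2 bumps 3 from row 1; 3 bumps 6 from row 2; 6 bumps 7 from row 3; 7 starts row 4. P = [[2, 5], [3], [6], [7]].
Insert 1: 1 bumps 2 from row 1; 2 bumps 3 from row 2; 3 bumps 6 from row 3; 6 bumps 7 from row 4; 7 starts row 5. P = [[1, 5], [2], [3], [6], [7]].
Insert 4: 4 bumps 5 from row 1; 5 appends to row 2. P = [[1, 4], [2, 5], [3], [6], [7]].
Insert 8: appended to row 1. P = [[1, 4, 8], [2, 5], [3], [6], [7]].

So P = [[1, 4, 8], [2, 5], [3], [6], [7]].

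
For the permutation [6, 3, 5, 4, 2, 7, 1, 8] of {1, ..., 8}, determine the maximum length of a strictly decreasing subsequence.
5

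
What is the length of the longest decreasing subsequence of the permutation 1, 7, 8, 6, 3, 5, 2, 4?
4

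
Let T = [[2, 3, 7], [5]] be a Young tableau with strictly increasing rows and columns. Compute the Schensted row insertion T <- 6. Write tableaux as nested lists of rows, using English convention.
[[2, 3, 6], [5, 7]]

In row 1, 6 replaces 7 (the leftmost entry greater than 6); 7 is bumped to row 2. 7 is appended to row 2. The new tableau is [[2, 3, 6], [5, 7]].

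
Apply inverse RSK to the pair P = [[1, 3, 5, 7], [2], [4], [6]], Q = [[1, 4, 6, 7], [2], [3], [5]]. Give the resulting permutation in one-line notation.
Reverse the RSK construction: for i from n down to 1, find the cell of Q containing i, remove the entry at that cell from P, and reverse-bump it up through P; the value ejected from row 1 is w(i).

Step i=7: Q has 7 at row 1, column 4; remove that cell from P, ejecting 7. So w(7) = 7. P is now [[1, 3, 5], [2], [4], [6]].
Step i=6: Q has 6 at row 1, column 3; remove that cell from P, ejecting 5. So w(6) = 5. P is now [[1, 3], [2], [4], [6]].
Step i=5: Q has 5 at row 4, column 1; remove 6 from row 4 of P and reverse-bump: 6 enters row 3 and ejects 4; 4 enters row 2 and ejects 2; 2 enters row 1 and ejects 1. So w(5) = 1. P is now [[2, 3], [4], [6]].
Step i=4: Q has 4 at row 1, column 2; remove that cell from P, ejecting 3. So w(4) = 3. P is now [[2], [4], [6]].
Step i=3: Q has 3 at row 3, column 1; remove 6 from row 3 of P and reverse-bump: 6 enters row 2 and ejects 4; 4 enters row 1 and ejects 2. So w(3) = 2. P is now [[4], [6]].
Step i=2: Q has 2 at row 2, column 1; remove 6 from row 2 of P and reverse-bump: 6 enters row 1 and ejects 4. So w(2) = 4. P is now [[6]].
Step i=1: Q has 1 at row 1, column 1; remove that cell from P, ejecting 6. So w(1) = 6. P is now [].

So w = 6 4 2 3 1 5 7.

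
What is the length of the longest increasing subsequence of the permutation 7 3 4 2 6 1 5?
3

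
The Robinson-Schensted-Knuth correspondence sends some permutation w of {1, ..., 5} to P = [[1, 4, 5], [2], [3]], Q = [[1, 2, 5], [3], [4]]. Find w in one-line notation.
Reverse RSK: for i = n, n-1, ..., 1, locate i in Q, remove the corresponding corner cell from P, and reverse-bump its entry up through P; the value ejected from row 1 is w(i).

So w = 3 4 2 1 5.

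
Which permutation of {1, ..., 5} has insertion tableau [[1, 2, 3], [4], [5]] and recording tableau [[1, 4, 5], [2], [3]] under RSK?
Reverse the RSK construction: for i from n down to 1, find the cell of Q containing i, remove the entry at that cell from P, and reverse-bump it up through P; the value ejected from row 1 is w(i).

Step i=5: Q has 5 at row 1, column 3; remove that cell from P, ejecting 3. So w(5) = 3. P is now [[1, 2], [4], [5]].
Step i=4: Q has 4 at row 1, column 2; remove that cell from P, ejecting 2. So w(4) = 2. P is now [[1], [4], [5]].
Step i=3: Q has 3 at row 3, column 1; remove 5 from row 3 of P and reverse-bump: 5 enters row 2 and ejects 4; 4 enters row 1 and ejects 1. So w(3) = 1. P is now [[4], [5]].
Step i=2: Q has 2 at row 2, column 1; remove 5 from row 2 of P and reverse-bump: 5 enters row 1 and ejects 4. So w(2) = 4. P is now [[5]].
Step i=1: Q has 1 at row 1, column 1; remove that cell from P, ejecting 5. So w(1) = 5. P is now [].

So w = 5 4 1 2 3.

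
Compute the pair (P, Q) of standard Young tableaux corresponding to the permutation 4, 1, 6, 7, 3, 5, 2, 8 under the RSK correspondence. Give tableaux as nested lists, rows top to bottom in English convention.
P = [[1, 2, 5, 8], [3, 6, 7], [4]], Q = [[1, 3, 4, 8], [2, 5, 6], [7]]

Insert each entry of the permutation into P by Schensted row insertion, recording in Q the position of each new cell.

Insert 4: appended to row 1. P = [[4]], Q = [[1]].
Insert 1: 1 bumps 4 from row 1; 4 starts row 2. P = [[1], [4]], Q = [[1], [2]].
Insert 6: appended to row 1. P = [[1, 6], [4]], Q = [[1, 3], [2]].
Insert 7: appended to row 1. P = [[1, 6, 7], [4]], Q = [[1, 3, 4], [2]].
Insert 3: 3 bumps 6 from row 1; 6 appends to row 2. P = [[1, 3, 7], [4, 6]], Q = [[1, 3, 4], [2, 5]].
Insert 5: 5 bumps 7 from row 1; 7 appends to row 2. P = [[1, 3, 5], [4, 6, 7]], Q = [[1, 3, 4], [2, 5, 6]].
Insert 2: 2 bumps 3 from row 1; 3 bumps 4 from row 2; 4 starts row 3. P = [[1, 2, 5], [3, 6, 7], [4]], Q = [[1, 3, 4], [2, 5, 6], [7]].
Insert 8: appended to row 1. P = [[1, 2, 5, 8], [3, 6, 7], [4]], Q = [[1, 3, 4, 8], [2, 5, 6], [7]].

So P = [[1, 2, 5, 8], [3, 6, 7], [4]], Q = [[1, 3, 4, 8], [2, 5, 6], [7]].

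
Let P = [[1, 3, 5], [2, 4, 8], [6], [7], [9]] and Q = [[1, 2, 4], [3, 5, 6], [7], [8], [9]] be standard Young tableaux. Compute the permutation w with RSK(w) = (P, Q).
Reverse the RSK construction: for i from n down to 1, find the cell of Q containing i, remove the entry at that cell from P, and reverse-bump it up through P; the value ejected from row 1 is w(i).

Step i=9: Q has 9 at row 5, column 1; remove 9 from row 5 of P and reverse-bump: 9 enters row 4 and ejects 7; 7 enters row 3 and ejects 6; 6 enters row 2 and ejects 4; 4 enters row 1 and ejects 3. So w(9) = 3. P is now [[1, 4, 5], [2, 6, 8], [7], [9]].
Step i=8: Q has 8 at row 4, column 1; remove 9 from row 4 of P and reverse-bump: 9 enters row 3 and ejects 7; 7 enters row 2 and ejects 6; 6 enters row 1 and ejects 5. So w(8) = 5. P is now [[1, 4, 6], [2, 7, 8], [9]].
Step i=7: Q has 7 at row 3, column 1; remove 9 from row 3 of P and reverse-bump: 9 enters row 2 and ejects 8; 8 enters row 1 and ejects 6. So w(7) = 6. P is now [[1, 4, 8], [2, 7, 9]].
Step i=6: Q has 6 at row 2, column 3; remove 9 from row 2 of P and reverse-bump: 9 enters row 1 and ejects 8. So w(6) = 8. P is now [[1, 4, 9], [2, 7]].
Step i=5: Q has 5 at row 2, column 2; remove 7 from row 2 of P and reverse-bump: 7 enters row 1 and ejects 4. So w(5) = 4. P is now [[1, 7, 9], [2]].
Step i=4: Q has 4 at row 1, column 3; remove that cell from P, ejecting 9. So w(4) = 9. P is now [[1, 7], [2]].
Step i=3: Q has 3 at row 2, column 1; remove 2 from row 2 of P and reverse-bump: 2 enters row 1 and ejects 1. So w(3) = 1. P is now [[2, 7]].
Step i=2: Q has 2 at row 1, column 2; remove that cell from P, ejecting 7. So w(2) = 7. P is now [[2]].
Step i=1: Q has 1 at row 1, column 1; remove that cell from P, ejecting 2. So w(1) = 2. P is now [].

So w = 2 7 1 9 4 8 6 5 3.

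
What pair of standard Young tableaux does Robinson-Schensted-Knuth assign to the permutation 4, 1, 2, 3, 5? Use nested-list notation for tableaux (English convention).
Insert each entry of the permutation into P by Schensted row insertion, recording in Q the position of each new cell.

Insert 4: appended to row 1. P = [[4]].
Insert 1: 1 bumps 4 from row 1; 4 starts row 2. P = [[1], [4]].
Insert 2: appended to row 1. P = [[1, 2], [4]].
Insert 3: appended to row 1. P = [[1, 2, 3], [4]].
Insert 5: appended to row 1. P = [[1, 2, 3, 5], [4]].

So P = [[1, 2, 3, 5], [4]], Q = [[1, 3, 4, 5], [2]].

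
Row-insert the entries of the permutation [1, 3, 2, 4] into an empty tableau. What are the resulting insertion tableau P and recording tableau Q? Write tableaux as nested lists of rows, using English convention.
P = [[1, 2, 4], [3]], Q = [[1, 2, 4], [3]]

Insert each entry of the permutation into P by Schensted row insertion, recording in Q the position of each new cell.

Insert 1: appended to row 1. P = [[1]].
Insert 3: appended to row 1. P = [[1, 3]].
Insert 2: 2 bumps 3 from row 1; 3 starts row 2. P = [[1, 2], [3]].
Insert 4: appended to row 1. P = [[1, 2, 4], [3]].

So P = [[1, 2, 4], [3]], Q = [[1, 2, 4], [3]].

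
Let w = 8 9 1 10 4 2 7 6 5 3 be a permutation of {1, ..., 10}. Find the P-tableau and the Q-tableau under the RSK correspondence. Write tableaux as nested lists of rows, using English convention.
Insert each entry of the permutation into P by Schensted row insertion, recording in Q the position of each new cell.

After inserting 8: P = [[8]].
After inserting 9: P = [[8, 9]].
After inserting 1: P = [[1, 9], [8]].
After inserting 10: P = [[1, 9, 10], [8]].
After inserting 4: P = [[1, 4, 10], [8, 9]].
After inserting 2: P = [[1, 2, 10], [4, 9], [8]].
After inserting 7: P = [[1, 2, 7], [4, 9, 10], [8]].
After inserting 6: P = [[1, 2, 6], [4, 7, 10], [8, 9]].
After inserting 5: P = [[1, 2, 5], [4, 6, 10], [7, 9], [8]].
After inserting 3: P = [[1, 2, 3], [4, 5, 10], [6, 9], [7], [8]].

So P = [[1, 2, 3], [4, 5, 10], [6, 9], [7], [8]], Q = [[1, 2, 4], [3, 5, 7], [6, 8], [9], [10]].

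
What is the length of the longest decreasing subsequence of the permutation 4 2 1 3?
3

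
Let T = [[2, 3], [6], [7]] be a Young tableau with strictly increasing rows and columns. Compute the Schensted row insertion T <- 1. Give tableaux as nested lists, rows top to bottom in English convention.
In row 1, 1 replaces 2 (the leftmost entry greater than 1); 2 is bumped to row 2. In row 2, 2 replaces 6 (the leftmost entry greater than 2); 6 is bumped to row 3. In row 3, 6 replaces 7 (the leftmost entry greater than 6); 7 is bumped to row 4. 7 starts a new row 4. The new tableau is [[1, 3], [2], [6], [7]].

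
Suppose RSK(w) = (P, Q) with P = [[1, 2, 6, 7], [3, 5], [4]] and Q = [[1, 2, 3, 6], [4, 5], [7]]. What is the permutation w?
4 5 6 1 3 7 2

Reverse the RSK construction: for i from n down to 1, find the cell of Q containing i, remove the entry at that cell from P, and reverse-bump it up through P; the value ejected from row 1 is w(i).

Step i=7: Q has 7 at row 3, column 1; remove 4 from row 3 of P and reverse-bump: 4 enters row 2 and ejects 3; 3 enters row 1 and ejects 2. So w(7) = 2. P is now [[1, 3, 6, 7], [4, 5]].
Step i=6: Q has 6 at row 1, column 4; remove that cell from P, ejecting 7. So w(6) = 7. P is now [[1, 3, 6], [4, 5]].
Step i=5: Q has 5 at row 2, column 2; remove 5 from row 2 of P and reverse-bump: 5 enters row 1 and ejects 3. So w(5) = 3. P is now [[1, 5, 6], [4]].
Step i=4: Q has 4 at row 2, column 1; remove 4 from row 2 of P and reverse-bump: 4 enters row 1 and ejects 1. So w(4) = 1. P is now [[4, 5, 6]].
Step i=3: Q has 3 at row 1, column 3; remove that cell from P, ejecting 6. So w(3) = 6. P is now [[4, 5]].
Step i=2: Q has 2 at row 1, column 2; remove that cell from P, ejecting 5. So w(2) = 5. P is now [[4]].
Step i=1: Q has 1 at row 1, column 1; remove that cell from P, ejecting 4. So w(1) = 4. P is now [].

So w = 4 5 6 1 3 7 2.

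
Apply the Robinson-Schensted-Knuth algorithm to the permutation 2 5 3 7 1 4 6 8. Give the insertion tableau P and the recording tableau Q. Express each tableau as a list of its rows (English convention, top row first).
Insert each entry of the permutation into P by Schensted row insertion, recording in Q the position of each new cell.

Insert 2: appended to row 1. P = [[2]].
Insert 5: appended to row 1. P = [[2, 5]].
Insert 3: 3 bumps 5 from row 1; 5 starts row 2. P = [[2, 3], [5]].
Insert 7: appended to row 1. P = [[2, 3, 7], [5]].
Insert 1: 1 bumps 2 from row 1; 2 bumps 5 from row 2; 5 starts row 3. P = [[1, 3, 7], [2], [5]].
Insert 4: 4 bumps 7 from row 1; 7 appends to row 2. P = [[1, 3, 4], [2, 7], [5]].
Insert 6: appended to row 1. P = [[1, 3, 4, 6], [2, 7], [5]].
Insert 8: appended to row 1. P = [[1, 3, 4, 6, 8], [2, 7], [5]].

So P = [[1, 3, 4, 6, 8], [2, 7], [5]], Q = [[1, 2, 4, 7, 8], [3, 6], [5]].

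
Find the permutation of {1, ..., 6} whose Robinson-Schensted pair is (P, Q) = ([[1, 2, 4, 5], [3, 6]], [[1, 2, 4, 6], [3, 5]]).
1 3 2 6 4 5

Reverse the RSK construction: for i from n down to 1, find the cell of Q containing i, remove the entry at that cell from P, and reverse-bump it up through P; the value ejected from row 1 is w(i).

Step i=6: Q has 6 at row 1, column 4; remove that cell from P, ejecting 5. So w(6) = 5. P is now [[1, 2, 4], [3, 6]].
Step i=5: Q has 5 at row 2, column 2; remove 6 from row 2 of P and reverse-bump: 6 enters row 1 and ejects 4. So w(5) = 4. P is now [[1, 2, 6], [3]].
Step i=4: Q has 4 at row 1, column 3; remove that cell from P, ejecting 6. So w(4) = 6. P is now [[1, 2], [3]].
Step i=3: Q has 3 at row 2, column 1; remove 3 from row 2 of P and reverse-bump: 3 enters row 1 and ejects 2. So w(3) = 2. P is now [[1, 3]].
Step i=2: Q has 2 at row 1, column 2; remove that cell from P, ejecting 3. So w(2) = 3. P is now [[1]].
Step i=1: Q has 1 at row 1, column 1; remove that cell from P, ejecting 1. So w(1) = 1. P is now [].

So w = 1 3 2 6 4 5.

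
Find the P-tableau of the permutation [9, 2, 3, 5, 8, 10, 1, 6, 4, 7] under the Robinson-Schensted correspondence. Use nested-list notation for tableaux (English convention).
P = [[1, 3, 4, 6, 7], [2, 5, 10], [8], [9]]

Insert 9: appended to row 1. P = [[9]].
Insert 2: 2 bumps 9 from row 1; 9 starts row 2. P = [[2], [9]].
Insert 3: appended to row 1. P = [[2, 3], [9]].
Insert 5: appended to row 1. P = [[2, 3, 5], [9]].
Insert 8: appended to row 1. P = [[2, 3, 5, 8], [9]].
Insert 10: appended to row 1. P = [[2, 3, 5, 8, 10], [9]].
Insert 1: 1 bumps 2 from row 1; 2 bumps 9 from row 2; 9 starts row 3. P = [[1, 3, 5, 8, 10], [2], [9]].
Insert 6: 6 bumps 8 from row 1; 8 appends to row 2. P = [[1, 3, 5, 6, 10], [2, 8], [9]].
Insert 4: 4 bumps 5 from row 1; 5 bumps 8 from row 2; 8 bumps 9 from row 3; 9 starts row 4. P = [[1, 3, 4, 6, 10], [2, 5], [8], [9]].
Insert 7: 7 bumps 10 from row 1; 10 appends to row 2. P = [[1, 3, 4, 6, 7], [2, 5, 10], [8], [9]].

So P = [[1, 3, 4, 6, 7], [2, 5, 10], [8], [9]].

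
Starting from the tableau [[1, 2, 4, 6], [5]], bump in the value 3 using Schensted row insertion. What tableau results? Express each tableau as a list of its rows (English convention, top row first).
[[1, 2, 3, 6], [4], [5]]

In row 1, 3 replaces 4 (the leftmost entry greater than 3); 4 is bumped to row 2. In row 2, 4 replaces 5 (the leftmost entry greater than 4); 5 is bumped to row 3. 5 starts a new row 3. The new tableau is [[1, 2, 3, 6], [4], [5]].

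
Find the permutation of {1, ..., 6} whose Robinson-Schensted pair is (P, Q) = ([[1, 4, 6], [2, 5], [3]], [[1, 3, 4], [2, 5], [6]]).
3 2 5 6 4 1

Reverse the RSK construction: for i from n down to 1, find the cell of Q containing i, remove the entry at that cell from P, and reverse-bump it up through P; the value ejected from row 1 is w(i).

Step i=6: Q has 6 at row 3, column 1; remove 3 from row 3 of P and reverse-bump: 3 enters row 2 and ejects 2; 2 enters row 1 and ejects 1. So w(6) = 1. P is now [[2, 4, 6], [3, 5]].
Step i=5: Q has 5 at row 2, column 2; remove 5 from row 2 of P and reverse-bump: 5 enters row 1 and ejects 4. So w(5) = 4. P is now [[2, 5, 6], [3]].
Step i=4: Q has 4 at row 1, column 3; remove that cell from P, ejecting 6. So w(4) = 6. P is now [[2, 5], [3]].
Step i=3: Q has 3 at row 1, column 2; remove that cell from P, ejecting 5. So w(3) = 5. P is now [[2], [3]].
Step i=2: Q has 2 at row 2, column 1; remove 3 from row 2 of P and reverse-bump: 3 enters row 1 and ejects 2. So w(2) = 2. P is now [[3]].
Step i=1: Q has 1 at row 1, column 1; remove that cell from P, ejecting 3. So w(1) = 3. P is now [].

So w = 3 2 5 6 4 1.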